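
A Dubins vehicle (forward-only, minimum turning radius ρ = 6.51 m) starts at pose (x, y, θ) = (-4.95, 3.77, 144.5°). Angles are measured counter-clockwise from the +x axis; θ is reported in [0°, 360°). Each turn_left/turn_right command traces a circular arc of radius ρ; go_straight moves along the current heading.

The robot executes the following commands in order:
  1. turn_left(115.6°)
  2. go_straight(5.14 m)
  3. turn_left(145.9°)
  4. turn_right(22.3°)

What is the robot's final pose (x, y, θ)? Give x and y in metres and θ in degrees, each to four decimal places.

(-2.8650, -9.6768, 23.7000°)

set_pose: (x, y, θ) = (-4.9500, 3.7700, 144.5000°), ρ = 6.51
turn_left(115.6°): centre at ρ to the left, rotate +115.6° → (-15.1434, -0.4106, 260.1000°)
go_straight(5.14): x += 5.14·cos θ, y += 5.14·sin θ → (-16.0272, -5.4741, 260.1000°)
turn_left(145.9°): centre at ρ to the left, rotate +145.9° → (-4.9312, -11.1156, 406.0000° ≡ 46.0000°)
turn_right(22.3°): centre at ρ to the right, rotate −22.3° → (-2.8650, -9.6768, 23.7000°)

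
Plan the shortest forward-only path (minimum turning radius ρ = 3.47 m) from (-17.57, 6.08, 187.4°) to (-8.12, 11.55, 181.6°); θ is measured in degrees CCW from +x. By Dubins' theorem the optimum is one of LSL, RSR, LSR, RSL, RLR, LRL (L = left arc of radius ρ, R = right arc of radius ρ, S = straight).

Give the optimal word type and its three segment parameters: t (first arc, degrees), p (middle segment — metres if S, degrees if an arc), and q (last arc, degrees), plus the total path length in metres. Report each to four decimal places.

LSL: t = 203.4825°, p = 10.6033 m, q = 150.7175°, L = 32.0547 m

Let ψ = atan2(Δy, Δx) = atan2(5.47, 9.45) = 30.0638° be the start→goal bearing.
Normalize: d = |goal − start| / ρ = 10.918947/3.47 = 3.146671, α = (θ_start − ψ) mod 360° = 157.3362° = 2.746035 rad, β = (θ_goal − ψ) mod 360° = 151.5362° = 2.644806 rad.
Common terms: sin α = 0.385323, cos α = -0.922782, sin β = 0.476603, cos β = -0.879118, cos(α−β) = 0.994881, d² = 9.901536. Work in radians in the unit-radius frame; every candidate has L = ρ·(t + p + q).
LSL: p² = 2 + d² − 2cos(α−β) + 2d(sin α − sin β) = 9.337316; p = √p² = 3.055702; φ = atan2(cos β − cos α, d + sin α − sin β) = 0.014290 rad; t = (φ − α) mod 2π = 3.551440 rad, q = (β − φ) mod 2π = 2.630516 rad → L = 3.47·(3.551440 + 3.055702 + 2.630516) = 3.47·9.237658 = 32.054675 m
RSR: p² = 2 + d² − 2cos(α−β) + 2d(sin β − sin α) = 10.486232; p = √p² = 3.238245; φ = atan2(cos α − cos β, d − sin α + sin β) = -0.013484 rad; t = (α − φ) mod 2π = 2.759519 rad, q = (φ − β) mod 2π = 3.624896 rad → L = 3.47·(2.759519 + 3.238245 + 3.624896) = 3.47·9.622660 = 33.390629 m
LSR: p² = d² − 2 + 2cos(α−β) + 2d(sin α + sin β) = 15.315695; p = √p² = 3.913527; φ = atan2(−cos α − cos β, d + sin α + sin β) − atan2(−2, p) = 0.894892 rad; t = (φ − α) mod 2π = 4.432043 rad, q = (φ − β) mod 2π = 4.533272 rad → L = 3.47·(4.432043 + 3.913527 + 4.533272) = 3.47·12.878842 = 44.689582 m
RSL: p² = d² − 2 + 2cos(α−β) − 2d(sin α + sin β) = 4.466899; p = √p² = 2.113504; φ = atan2(cos α + cos β, d − sin α − sin β) − atan2(2, p) = -1.425604 rad; t = (α − φ) mod 2π = 4.171639 rad, q = (β − φ) mod 2π = 4.070409 rad → L = 3.47·(4.171639 + 2.113504 + 4.070409) = 3.47·10.355552 = 35.933765 m
RLR: c = (6 − d² + 2cos(α−β) + 2d(sin α − sin β))/8 = -0.310779; p = 2π − arccos c = 4.396376 rad; φ = atan2(cos α − cos β, d − sin α + sin β) = -0.013484 rad; t = (α − φ + p/2) mod 2π = 4.957707 rad, q = (α − β − t + p) mod 2π = 5.823084 rad → L = 3.47·(4.957707 + 4.396376 + 5.823084) = 3.47·15.177167 = 52.664770 m
LRL: c = (6 − d² + 2cos(α−β) − 2d(sin α − sin β))/8 = -0.167164; p = 2π − arccos c = 4.544436 rad; φ = atan2(cos β − cos α, d + sin α − sin β) = 0.014290 rad; t = (φ − α + p/2) mod 2π = 5.823658 rad, q = (β − α − t + p) mod 2π = 4.902734 rad → L = 3.47·(5.823658 + 4.544436 + 4.902734) = 3.47·15.270828 = 52.989774 m
Shortest: LSL with L = 32.054675 m ≈ 32.0547 m
Convert LSL to answer units (arcs ×180/π): t = 3.551440·180/π = 203.4825°, p = ρ·p = 3.47·3.055702 = 10.6033 m, q = 2.630516·180/π = 150.7175°, L = 32.0547 m.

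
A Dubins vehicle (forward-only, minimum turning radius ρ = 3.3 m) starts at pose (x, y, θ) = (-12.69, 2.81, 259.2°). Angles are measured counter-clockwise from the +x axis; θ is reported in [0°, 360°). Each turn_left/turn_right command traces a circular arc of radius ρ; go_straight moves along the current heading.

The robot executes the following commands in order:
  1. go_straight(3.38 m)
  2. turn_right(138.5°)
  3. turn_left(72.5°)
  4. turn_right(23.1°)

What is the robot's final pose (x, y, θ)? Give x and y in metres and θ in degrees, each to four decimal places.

(-24.3144, -0.0866, 170.1000°)

set_pose: (x, y, θ) = (-12.6900, 2.8100, 259.2000°), ρ = 3.3
go_straight(3.38): x += 3.38·cos θ, y += 3.38·sin θ → (-13.3233, -0.5101, 259.2000°)
turn_right(138.5°): centre at ρ to the right, rotate −138.5° → (-19.4024, -1.5766, 120.7000°)
turn_left(72.5°): centre at ρ to the left, rotate +72.5° → (-22.9935, -0.0485, 193.2000°)
turn_right(23.1°): centre at ρ to the right, rotate −23.1° → (-24.3144, -0.0866, 170.1000°)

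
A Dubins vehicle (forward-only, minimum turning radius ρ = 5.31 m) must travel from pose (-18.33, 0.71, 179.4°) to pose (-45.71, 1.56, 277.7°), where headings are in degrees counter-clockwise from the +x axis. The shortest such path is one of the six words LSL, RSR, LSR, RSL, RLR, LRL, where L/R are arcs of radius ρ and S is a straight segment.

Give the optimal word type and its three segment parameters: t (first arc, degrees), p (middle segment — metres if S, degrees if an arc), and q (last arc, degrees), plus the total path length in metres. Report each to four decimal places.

Let ψ = atan2(Δy, Δx) = atan2(0.85, -27.38) = 178.2218° be the start→goal bearing.
Normalize: d = |goal − start| / ρ = 27.393191/5.31 = 5.158793, α = (θ_start − ψ) mod 360° = 1.1782° = 0.020563 rad, β = (θ_goal − ψ) mod 360° = 99.4782° = 1.736221 rad.
Common terms: sin α = 0.020561, cos α = 0.999789, sin β = 0.986348, cos β = -0.164671, cos(α−β) = -0.144356, d² = 26.613145. Work in radians in the unit-radius frame; every candidate has L = ρ·(t + p + q).
LSL: p² = 2 + d² − 2cos(α−β) + 2d(sin α − sin β) = 18.937264; p = √p² = 4.351697; φ = atan2(cos β − cos α, d + sin α − sin β) = -0.270888 rad; t = (φ − α) mod 2π = 5.991734 rad, q = (β − φ) mod 2π = 2.007110 rad → L = 5.31·(5.991734 + 4.351697 + 2.007110) = 5.31·12.350541 = 65.581371 m
RSR: p² = 2 + d² − 2cos(α−β) + 2d(sin β − sin α) = 38.866451; p = √p² = 6.234296; φ = atan2(cos α − cos β, d − sin α + sin β) = 0.187886 rad; t = (α − φ) mod 2π = 6.115862 rad, q = (φ − β) mod 2π = 4.734850 rad → L = 5.31·(6.115862 + 6.234296 + 4.734850) = 5.31·17.085008 = 90.721394 m
LSR: p² = d² − 2 + 2cos(α−β) + 2d(sin α + sin β) = 34.713309; p = √p² = 5.891800; φ = atan2(−cos α − cos β, d + sin α + sin β) − atan2(−2, p) = 0.192623 rad; t = (φ − α) mod 2π = 0.172061 rad, q = (φ − β) mod 2π = 4.739587 rad → L = 5.31·(0.172061 + 5.891800 + 4.739587) = 5.31·10.803448 = 57.366312 m
RSL: p² = d² − 2 + 2cos(α−β) − 2d(sin α + sin β) = 13.935556; p = √p² = 3.733036; φ = atan2(cos α + cos β, d − sin α − sin β) − atan2(2, p) = -0.293349 rad; t = (α − φ) mod 2π = 0.313912 rad, q = (β − φ) mod 2π = 2.029570 rad → L = 5.31·(0.313912 + 3.733036 + 2.029570) = 5.31·6.076518 = 32.266311 m
RLR: c = (6 − d² + 2cos(α−β) + 2d(sin α − sin β))/8 = -3.858306, |c| > 1 → infeasible
LRL: c = (6 − d² + 2cos(α−β) − 2d(sin α − sin β))/8 = -1.367158, |c| > 1 → infeasible
Shortest: RSL with L = 32.266311 m ≈ 32.2663 m
Convert RSL to answer units (arcs ×180/π): t = 0.313912·180/π = 17.9858°, p = ρ·p = 5.31·3.733036 = 19.8224 m, q = 2.029570·180/π = 116.2858°, L = 32.2663 m.

RSL: t = 17.9858°, p = 19.8224 m, q = 116.2858°, L = 32.2663 m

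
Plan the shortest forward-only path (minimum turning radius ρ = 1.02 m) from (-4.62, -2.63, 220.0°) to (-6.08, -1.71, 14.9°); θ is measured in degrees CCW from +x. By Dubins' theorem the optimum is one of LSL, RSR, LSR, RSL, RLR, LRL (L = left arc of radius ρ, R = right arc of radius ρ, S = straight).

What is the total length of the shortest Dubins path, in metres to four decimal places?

Let ψ = atan2(Δy, Δx) = atan2(0.92, -1.46) = 147.7835° be the start→goal bearing.
Normalize: d = |goal − start| / ρ = 1.725688/1.02 = 1.691851, α = (θ_start − ψ) mod 360° = 72.2165° = 1.260417 rad, β = (θ_goal − ψ) mod 360° = 227.1165° = 3.963932 rad.
Common terms: sin α = 0.952218, cos α = 0.305420, sin β = -0.732739, cos β = -0.680509, cos(α−β) = -0.905569, d² = 2.862361. Work in radians in the unit-radius frame; every candidate has L = ρ·(t + p + q).
LSL: p² = 2 + d² − 2cos(α−β) + 2d(sin α − sin β) = 12.374892; p = √p² = 3.517796; φ = atan2(cos β − cos α, d + sin α − sin β) = -0.284074 rad; t = (φ − α) mod 2π = 4.738694 rad, q = (β − φ) mod 2π = 4.248006 rad → L = 1.02·(4.738694 + 3.517796 + 4.248006) = 1.02·12.504497 = 12.754587 m
RSR: p² = 2 + d² − 2cos(α−β) + 2d(sin β − sin α) = 0.972105; p = √p² = 0.985954; φ = atan2(cos α − cos β, d − sin α + sin β) = 1.563804 rad; t = (α − φ) mod 2π = 5.979798 rad, q = (φ − β) mod 2π = 3.883058 rad → L = 1.02·(5.979798 + 0.985954 + 3.883058) = 1.02·10.848809 = 11.065786 m
LSR: p² = d² − 2 + 2cos(α−β) + 2d(sin α + sin β) = -0.206128 < 0 → infeasible
RSL: p² = d² − 2 + 2cos(α−β) − 2d(sin α + sin β) = -1.691426 < 0 → infeasible
RLR: c = (6 − d² + 2cos(α−β) + 2d(sin α − sin β))/8 = 0.878487; p = 2π − arccos c = 5.785075 rad; φ = atan2(cos α − cos β, d − sin α + sin β) = 1.563804 rad; t = (α − φ + p/2) mod 2π = 2.589150 rad, q = (α − β − t + p) mod 2π = 0.492410 rad → L = 1.02·(2.589150 + 5.785075 + 0.492410) = 1.02·8.866635 = 9.043967 m
LRL: c = (6 − d² + 2cos(α−β) − 2d(sin α − sin β))/8 = -0.546861; p = 2π − arccos c = 4.133778 rad; φ = atan2(cos β − cos α, d + sin α − sin β) = -0.284074 rad; t = (φ − α + p/2) mod 2π = 0.522398 rad, q = (β − α − t + p) mod 2π = 0.031710 rad → L = 1.02·(0.522398 + 4.133778 + 0.031710) = 1.02·4.687886 = 4.781644 m
Shortest: LRL with L = 4.781644 m ≈ 4.7816 m

4.7816 m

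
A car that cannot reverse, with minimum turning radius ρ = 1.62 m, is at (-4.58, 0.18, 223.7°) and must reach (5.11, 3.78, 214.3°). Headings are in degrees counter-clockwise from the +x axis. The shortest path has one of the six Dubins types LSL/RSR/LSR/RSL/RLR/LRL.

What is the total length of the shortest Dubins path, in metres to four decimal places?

19.9989 m

Let ψ = atan2(Δy, Δx) = atan2(3.60, 9.69) = 20.3809° be the start→goal bearing.
Normalize: d = |goal − start| / ρ = 10.337122/1.62 = 6.380940, α = (θ_start − ψ) mod 360° = 203.3191° = 3.548588 rad, β = (θ_goal − ψ) mod 360° = 193.9191° = 3.384527 rad.
Common terms: sin α = -0.395852, cos α = -0.918314, sin β = -0.240552, cos β = -0.970636, cos(α−β) = 0.986572, d² = 40.716392. Work in radians in the unit-radius frame; every candidate has L = ρ·(t + p + q).
LSL: p² = 2 + d² − 2cos(α−β) + 2d(sin α − sin β) = 38.761328; p = √p² = 6.225860; φ = atan2(cos β − cos α, d + sin α − sin β) = -0.008404 rad; t = (φ − α) mod 2π = 2.726193 rad, q = (β − φ) mod 2π = 3.392931 rad → L = 1.62·(2.726193 + 6.225860 + 3.392931) = 1.62·12.344984 = 19.998874 m
RSR: p² = 2 + d² − 2cos(α−β) + 2d(sin β − sin α) = 42.725168; p = √p² = 6.536449; φ = atan2(cos α − cos β, d − sin α + sin β) = 0.008005 rad; t = (α − φ) mod 2π = 3.540583 rad, q = (φ − β) mod 2π = 2.906663 rad → L = 1.62·(3.540583 + 6.536449 + 2.906663) = 1.62·12.983695 = 21.033587 m
LSR: p² = d² − 2 + 2cos(α−β) + 2d(sin α + sin β) = 32.567830; p = √p² = 5.706823; φ = atan2(−cos α − cos β, d + sin α + sin β) − atan2(−2, p) = 0.654771 rad; t = (φ − α) mod 2π = 3.389368 rad, q = (φ − β) mod 2π = 3.553429 rad → L = 1.62·(3.389368 + 5.706823 + 3.553429) = 1.62·12.649620 = 20.492385 m
RSL: p² = d² − 2 + 2cos(α−β) − 2d(sin α + sin β) = 48.811243; p = √p² = 6.986504; φ = atan2(cos α + cos β, d − sin α − sin β) − atan2(2, p) = -0.541760 rad; t = (α − φ) mod 2π = 4.090348 rad, q = (β − φ) mod 2π = 3.926287 rad → L = 1.62·(4.090348 + 6.986504 + 3.926287) = 1.62·15.003140 = 24.305086 m
RLR: c = (6 − d² + 2cos(α−β) + 2d(sin α − sin β))/8 = -4.340646, |c| > 1 → infeasible
LRL: c = (6 − d² + 2cos(α−β) − 2d(sin α − sin β))/8 = -3.845166, |c| > 1 → infeasible
Shortest: LSL with L = 19.998874 m ≈ 19.9989 m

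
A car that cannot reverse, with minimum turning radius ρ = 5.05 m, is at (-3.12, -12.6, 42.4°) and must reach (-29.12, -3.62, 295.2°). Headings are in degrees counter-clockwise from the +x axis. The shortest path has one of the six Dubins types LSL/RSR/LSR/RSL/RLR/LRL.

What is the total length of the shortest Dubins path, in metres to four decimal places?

Let ψ = atan2(Δy, Δx) = atan2(8.98, -26.00) = 160.9459° be the start→goal bearing.
Normalize: d = |goal − start| / ρ = 27.507097/5.05 = 5.446950, α = (θ_start − ψ) mod 360° = 241.4541° = 4.214169 rad, β = (θ_goal − ψ) mod 360° = 134.2541° = 2.343177 rad.
Common terms: sin α = -0.878435, cos α = -0.477862, sin β = 0.716252, cos β = -0.697842, cos(α−β) = -0.295708, d² = 29.669264. Work in radians in the unit-radius frame; every candidate has L = ρ·(t + p + q).
LSL: p² = 2 + d² − 2cos(α−β) + 2d(sin α − sin β) = 14.888325; p = √p² = 3.858539; φ = atan2(cos β − cos α, d + sin α − sin β) = -0.057042 rad; t = (φ − α) mod 2π = 2.011974 rad, q = (β − φ) mod 2π = 2.400219 rad → L = 5.05·(2.011974 + 3.858539 + 2.400219) = 5.05·8.270732 = 41.767194 m
RSR: p² = 2 + d² − 2cos(α−β) + 2d(sin β − sin α) = 49.633035; p = √p² = 7.045072; φ = atan2(cos α − cos β, d − sin α + sin β) = 0.031230 rad; t = (α − φ) mod 2π = 4.182940 rad, q = (φ − β) mod 2π = 3.971239 rad → L = 5.05·(4.182940 + 7.045072 + 3.971239) = 5.05·15.199250 = 76.756212 m
LSR: p² = d² − 2 + 2cos(α−β) + 2d(sin α + sin β) = 25.311041; p = √p² = 5.031008; φ = atan2(−cos α − cos β, d + sin α + sin β) − atan2(−2, p) = 0.597285 rad; t = (φ − α) mod 2π = 2.666301 rad, q = (φ − β) mod 2π = 4.537294 rad → L = 5.05·(2.666301 + 5.031008 + 4.537294) = 5.05·12.234602 = 61.784740 m
RSL: p² = d² − 2 + 2cos(α−β) − 2d(sin α + sin β) = 28.844654; p = √p² = 5.370722; φ = atan2(cos α + cos β, d − sin α − sin β) − atan2(2, p) = -0.563094 rad; t = (α − φ) mod 2π = 4.777264 rad, q = (β − φ) mod 2π = 2.906271 rad → L = 5.05·(4.777264 + 5.370722 + 2.906271) = 5.05·13.054256 = 65.923994 m
RLR: c = (6 − d² + 2cos(α−β) + 2d(sin α − sin β))/8 = -5.204129, |c| > 1 → infeasible
LRL: c = (6 − d² + 2cos(α−β) − 2d(sin α − sin β))/8 = -0.861041; p = 2π − arccos c = 3.675077 rad; φ = atan2(cos β − cos α, d + sin α − sin β) = -0.057042 rad; t = (φ − α + p/2) mod 2π = 3.849512 rad, q = (β − α − t + p) mod 2π = 4.237757 rad → L = 5.05·(3.849512 + 3.675077 + 4.237757) = 5.05·11.762345 = 59.399845 m
Shortest: LSL with L = 41.767194 m ≈ 41.7672 m

41.7672 m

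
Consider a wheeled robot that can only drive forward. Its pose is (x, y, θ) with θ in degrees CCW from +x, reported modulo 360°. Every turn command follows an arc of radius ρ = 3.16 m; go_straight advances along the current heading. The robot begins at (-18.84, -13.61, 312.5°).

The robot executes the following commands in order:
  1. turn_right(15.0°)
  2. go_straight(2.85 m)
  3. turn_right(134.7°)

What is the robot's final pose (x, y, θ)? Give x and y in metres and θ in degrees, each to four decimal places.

set_pose: (x, y, θ) = (-18.8400, -13.6100, 312.5000°), ρ = 3.16
turn_right(15.0°): centre at ρ to the right, rotate −15.0° → (-18.3668, -14.2857, 297.5000°)
go_straight(2.85): x += 2.85·cos θ, y += 2.85·sin θ → (-17.0509, -16.8137, 297.5000°)
turn_right(134.7°): centre at ρ to the right, rotate −134.7° → (-20.7883, -21.2915, 162.8000°)

(-20.7883, -21.2915, 162.8000°)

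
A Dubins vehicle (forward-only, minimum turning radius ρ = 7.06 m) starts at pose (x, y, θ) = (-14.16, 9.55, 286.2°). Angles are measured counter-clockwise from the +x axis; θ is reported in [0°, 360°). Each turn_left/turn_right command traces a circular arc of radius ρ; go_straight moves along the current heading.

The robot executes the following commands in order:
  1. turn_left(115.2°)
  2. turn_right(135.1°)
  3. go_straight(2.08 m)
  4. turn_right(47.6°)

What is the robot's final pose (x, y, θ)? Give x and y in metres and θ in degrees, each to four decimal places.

(6.2374, -6.6574, 218.7000°)

set_pose: (x, y, θ) = (-14.1600, 9.5500, 286.2000°), ρ = 7.06
turn_left(115.2°): centre at ρ to the left, rotate +115.2° → (-2.7115, 6.2239, 401.4000° ≡ 41.4000°)
turn_right(135.1°): centre at ρ to the right, rotate −135.1° → (9.0027, 0.4725, -93.7000° ≡ 266.3000°)
go_straight(2.08): x += 2.08·cos θ, y += 2.08·sin θ → (8.8685, -1.6032, 266.3000°)
turn_right(47.6°): centre at ρ to the right, rotate −47.6° → (6.2374, -6.6574, 218.7000°)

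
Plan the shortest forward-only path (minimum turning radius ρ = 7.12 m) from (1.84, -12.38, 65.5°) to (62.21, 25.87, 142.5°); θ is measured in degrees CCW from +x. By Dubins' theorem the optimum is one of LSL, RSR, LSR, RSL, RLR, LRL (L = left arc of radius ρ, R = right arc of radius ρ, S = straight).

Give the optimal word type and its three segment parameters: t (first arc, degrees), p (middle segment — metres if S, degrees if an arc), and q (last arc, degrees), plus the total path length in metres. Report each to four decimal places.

RSL: t = 43.3446°, p = 59.3057 m, q = 120.3446°, L = 79.6470 m

Let ψ = atan2(Δy, Δx) = atan2(38.25, 60.37) = 32.3581° be the start→goal bearing.
Normalize: d = |goal − start| / ρ = 71.467471/7.12 = 10.037566, α = (θ_start − ψ) mod 360° = 33.1419° = 0.578436 rad, β = (θ_goal − ψ) mod 360° = 110.1419° = 1.922340 rad.
Common terms: sin α = 0.546715, cos α = 0.837319, sin β = 0.938842, cos β = -0.344347, cos(α−β) = 0.224951, d² = 100.752734. Work in radians in the unit-radius frame; every candidate has L = ρ·(t + p + q).
LSL: p² = 2 + d² − 2cos(α−β) + 2d(sin α − sin β) = 94.430824; p = √p² = 9.717552; φ = atan2(cos β − cos α, d + sin α − sin β) = -0.121903 rad; t = (φ − α) mod 2π = 5.582846 rad, q = (β − φ) mod 2π = 2.044242 rad → L = 7.12·(5.582846 + 9.717552 + 2.044242) = 7.12·17.344641 = 123.493845 m
RSR: p² = 2 + d² − 2cos(α−β) + 2d(sin β − sin α) = 110.174840; p = √p² = 10.496420; φ = atan2(cos α − cos β, d − sin α + sin β) = 0.112817 rad; t = (α − φ) mod 2π = 0.465619 rad, q = (φ − β) mod 2π = 4.473663 rad → L = 7.12·(0.465619 + 10.496420 + 4.473663) = 7.12·15.435702 = 109.902199 m
LSR: p² = d² − 2 + 2cos(α−β) + 2d(sin α + sin β) = 129.025400; p = √p² = 11.358935; φ = atan2(−cos α − cos β, d + sin α + sin β) − atan2(−2, p) = 0.131531 rad; t = (φ − α) mod 2π = 5.836281 rad, q = (φ − β) mod 2π = 4.492377 rad → L = 7.12·(5.836281 + 11.358935 + 4.492377) = 7.12·21.687593 = 154.415660 m
RSL: p² = d² − 2 + 2cos(α−β) − 2d(sin α + sin β) = 69.379873; p = √p² = 8.329458; φ = atan2(cos α + cos β, d − sin α − sin β) − atan2(2, p) = -0.178070 rad; t = (α − φ) mod 2π = 0.756506 rad, q = (β − φ) mod 2π = 2.100410 rad → L = 7.12·(0.756506 + 8.329458 + 2.100410) = 7.12·11.186374 = 79.646986 m
RLR: c = (6 − d² + 2cos(α−β) + 2d(sin α − sin β))/8 = -12.771855, |c| > 1 → infeasible
LRL: c = (6 − d² + 2cos(α−β) − 2d(sin α − sin β))/8 = -10.803853, |c| > 1 → infeasible
Shortest: RSL with L = 79.646986 m ≈ 79.6470 m
Convert RSL to answer units (arcs ×180/π): t = 0.756506·180/π = 43.3446°, p = ρ·p = 7.12·8.329458 = 59.3057 m, q = 2.100410·180/π = 120.3446°, L = 79.6470 m.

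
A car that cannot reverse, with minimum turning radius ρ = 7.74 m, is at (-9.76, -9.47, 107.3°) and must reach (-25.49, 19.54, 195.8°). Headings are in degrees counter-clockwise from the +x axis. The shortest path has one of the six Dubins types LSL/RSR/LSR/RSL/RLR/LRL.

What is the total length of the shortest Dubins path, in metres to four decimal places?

36.6202 m

Let ψ = atan2(Δy, Δx) = atan2(29.01, -15.73) = 118.4677° be the start→goal bearing.
Normalize: d = |goal − start| / ρ = 33.000197/7.74 = 4.263591, α = (θ_start − ψ) mod 360° = 348.8323° = 6.088272 rad, β = (θ_goal − ψ) mod 360° = 77.3323° = 1.349703 rad.
Common terms: sin α = -0.193682, cos α = 0.981064, sin β = 0.975658, cos β = 0.219297, cos(α−β) = 0.026177, d² = 18.178211. Work in radians in the unit-radius frame; every candidate has L = ρ·(t + p + q).
LSL: p² = 2 + d² − 2cos(α−β) + 2d(sin α − sin β) = 10.154680; p = √p² = 3.186641; φ = atan2(cos β − cos α, d + sin α − sin β) = -0.241388 rad; t = (φ − α) mod 2π = 6.236711 rad, q = (β − φ) mod 2π = 1.591090 rad → L = 7.74·(6.236711 + 3.186641 + 1.591090) = 7.74·11.014443 = 85.251786 m
RSR: p² = 2 + d² − 2cos(α−β) + 2d(sin β − sin α) = 30.097034; p = √p² = 5.486076; φ = atan2(cos α − cos β, d − sin α + sin β) = 0.139305 rad; t = (α − φ) mod 2π = 5.948967 rad, q = (φ − β) mod 2π = 5.072788 rad → L = 7.74·(5.948967 + 5.486076 + 5.072788) = 7.74·16.507831 = 127.770609 m
LSR: p² = d² − 2 + 2cos(α−β) + 2d(sin α + sin β) = 22.898619; p = √p² = 4.785250; φ = atan2(−cos α − cos β, d + sin α + sin β) − atan2(−2, p) = 0.162323 rad; t = (φ − α) mod 2π = 0.357236 rad, q = (φ − β) mod 2π = 5.095805 rad → L = 7.74·(0.357236 + 4.785250 + 5.095805) = 7.74·10.238292 = 79.244380 m
RSL: p² = d² − 2 + 2cos(α−β) − 2d(sin α + sin β) = 9.562511; p = √p² = 3.092331; φ = atan2(cos α + cos β, d − sin α − sin β) − atan2(2, p) = -0.242086 rad; t = (α − φ) mod 2π = 0.047172 rad, q = (β − φ) mod 2π = 1.591788 rad → L = 7.74·(0.047172 + 3.092331 + 1.591788) = 7.74·4.731292 = 36.620196 m
RLR: c = (6 − d² + 2cos(α−β) + 2d(sin α − sin β))/8 = -2.762129, |c| > 1 → infeasible
LRL: c = (6 − d² + 2cos(α−β) − 2d(sin α − sin β))/8 = -0.269335; p = 2π − arccos c = 4.439686 rad; φ = atan2(cos β − cos α, d + sin α − sin β) = -0.241388 rad; t = (φ − α + p/2) mod 2π = 2.173369 rad, q = (β − α − t + p) mod 2π = 3.810934 rad → L = 7.74·(2.173369 + 4.439686 + 3.810934) = 7.74·10.423989 = 80.681678 m
Shortest: RSL with L = 36.620196 m ≈ 36.6202 m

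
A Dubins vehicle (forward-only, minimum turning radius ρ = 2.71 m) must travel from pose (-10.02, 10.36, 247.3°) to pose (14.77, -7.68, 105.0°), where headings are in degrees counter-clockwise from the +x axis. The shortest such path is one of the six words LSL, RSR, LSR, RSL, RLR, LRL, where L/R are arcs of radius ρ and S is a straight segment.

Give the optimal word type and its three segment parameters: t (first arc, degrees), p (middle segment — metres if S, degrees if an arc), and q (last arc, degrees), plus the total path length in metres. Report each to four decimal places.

LSL: t = 70.7280°, p = 26.4600 m, q = 146.9720°, L = 36.7569 m

Let ψ = atan2(Δy, Δx) = atan2(-18.04, 24.79) = -36.0439° be the start→goal bearing.
Normalize: d = |goal − start| / ρ = 30.659186/2.71 = 11.313353, α = (θ_start − ψ) mod 360° = 283.3439° = 4.945283 rad, β = (θ_goal − ψ) mod 360° = 141.0439° = 2.461680 rad.
Common terms: sin α = -0.973002, cos α = 0.230795, sin β = 0.628725, cos β = -0.777627, cos(α−β) = -0.791224, d² = 127.991953. Work in radians in the unit-radius frame; every candidate has L = ρ·(t + p + q).
LSL: p² = 2 + d² − 2cos(α−β) + 2d(sin α − sin β) = 95.332577; p = √p² = 9.763840; φ = atan2(cos β − cos α, d + sin α − sin β) = -0.103466 rad; t = (φ − α) mod 2π = 1.234436 rad, q = (β − φ) mod 2π = 2.565146 rad → L = 2.71·(1.234436 + 9.763840 + 2.565146) = 2.71·13.563422 = 36.756874 m
RSR: p² = 2 + d² − 2cos(α−β) + 2d(sin β − sin α) = 167.816223; p = √p² = 12.954390; φ = atan2(cos α − cos β, d − sin α + sin β) = 0.077923 rad; t = (α − φ) mod 2π = 4.867360 rad, q = (φ − β) mod 2π = 3.899428 rad → L = 2.71·(4.867360 + 12.954390 + 3.899428) = 2.71·21.721179 = 58.864395 m
LSR: p² = d² − 2 + 2cos(α−β) + 2d(sin α + sin β) = 116.619647; p = √p² = 10.799058; φ = atan2(−cos α − cos β, d + sin α + sin β) − atan2(−2, p) = 0.232937 rad; t = (φ − α) mod 2π = 1.570839 rad, q = (φ − β) mod 2π = 4.054443 rad → L = 2.71·(1.570839 + 10.799058 + 4.054443) = 2.71·16.424340 = 44.509962 m
RSL: p² = d² − 2 + 2cos(α−β) − 2d(sin α + sin β) = 132.199364; p = √p² = 11.497798; φ = atan2(cos α + cos β, d − sin α − sin β) − atan2(2, p) = -0.219097 rad; t = (α − φ) mod 2π = 5.164380 rad, q = (β − φ) mod 2π = 2.680776 rad → L = 2.71·(5.164380 + 11.497798 + 2.680776) = 2.71·19.342954 = 52.419406 m
RLR: c = (6 − d² + 2cos(α−β) + 2d(sin α − sin β))/8 = -19.977028, |c| > 1 → infeasible
LRL: c = (6 − d² + 2cos(α−β) − 2d(sin α − sin β))/8 = -10.916572, |c| > 1 → infeasible
Shortest: LSL with L = 36.756874 m ≈ 36.7569 m
Convert LSL to answer units (arcs ×180/π): t = 1.234436·180/π = 70.7280°, p = ρ·p = 2.71·9.763840 = 26.4600 m, q = 2.565146·180/π = 146.9720°, L = 36.7569 m.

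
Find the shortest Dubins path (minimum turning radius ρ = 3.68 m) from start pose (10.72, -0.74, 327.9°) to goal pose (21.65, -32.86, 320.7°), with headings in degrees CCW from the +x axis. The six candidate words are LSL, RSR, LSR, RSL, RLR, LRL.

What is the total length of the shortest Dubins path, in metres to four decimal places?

34.2558 m

Let ψ = atan2(Δy, Δx) = atan2(-32.12, 10.93) = -71.2073° be the start→goal bearing.
Normalize: d = |goal − start| / ρ = 33.928739/3.68 = 9.219766, α = (θ_start − ψ) mod 360° = 39.1073° = 0.682550 rad, β = (θ_goal − ψ) mod 360° = 31.9073° = 0.556887 rad.
Common terms: sin α = 0.630774, cos α = 0.775967, sin β = 0.528546, cos β = 0.848905, cos(α−β) = 0.992115, d² = 85.004083. Work in radians in the unit-radius frame; every candidate has L = ρ·(t + p + q).
LSL: p² = 2 + d² − 2cos(α−β) + 2d(sin α − sin β) = 86.904895; p = √p² = 9.322279; φ = atan2(cos β − cos α, d + sin α − sin β) = 0.007824 rad; t = (φ − α) mod 2π = 5.608459 rad, q = (β − φ) mod 2π = 0.549063 rad → L = 3.68·(5.608459 + 9.322279 + 0.549063) = 3.68·15.479801 = 56.965668 m
RSR: p² = 2 + d² − 2cos(α−β) + 2d(sin β − sin α) = 83.134813; p = √p² = 9.117829; φ = atan2(cos α − cos β, d − sin α + sin β) = -0.008000 rad; t = (α − φ) mod 2π = 0.690550 rad, q = (φ − β) mod 2π = 5.718299 rad → L = 3.68·(0.690550 + 9.117829 + 5.718299) = 3.68·15.526678 = 57.138177 m
LSR: p² = d² − 2 + 2cos(α−β) + 2d(sin α + sin β) = 106.365630; p = √p² = 10.313371; φ = atan2(−cos α − cos β, d + sin α + sin β) − atan2(−2, p) = 0.036254 rad; t = (φ − α) mod 2π = 5.636888 rad, q = (φ − β) mod 2π = 5.762552 rad → L = 3.68·(5.636888 + 10.313371 + 5.762552) = 3.68·21.712812 = 79.903148 m
RSL: p² = d² − 2 + 2cos(α−β) − 2d(sin α + sin β) = 63.610995; p = √p² = 7.975650; φ = atan2(cos α + cos β, d − sin α − sin β) − atan2(2, p) = -0.046777 rad; t = (α − φ) mod 2π = 0.729327 rad, q = (β − φ) mod 2π = 0.603664 rad → L = 3.68·(0.729327 + 7.975650 + 0.603664) = 3.68·9.308641 = 34.255800 m
RLR: c = (6 − d² + 2cos(α−β) + 2d(sin α − sin β))/8 = -9.391852, |c| > 1 → infeasible
LRL: c = (6 − d² + 2cos(α−β) − 2d(sin α − sin β))/8 = -9.863112, |c| > 1 → infeasible
Shortest: RSL with L = 34.255800 m ≈ 34.2558 m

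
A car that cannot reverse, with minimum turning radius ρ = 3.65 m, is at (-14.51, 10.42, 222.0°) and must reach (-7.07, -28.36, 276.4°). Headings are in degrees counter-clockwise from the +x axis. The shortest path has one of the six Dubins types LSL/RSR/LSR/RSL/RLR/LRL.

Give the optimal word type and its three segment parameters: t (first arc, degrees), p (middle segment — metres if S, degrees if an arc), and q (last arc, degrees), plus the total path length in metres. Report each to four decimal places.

LSR: t = 61.6886°, p = 35.7627 m, q = 7.2886°, L = 40.1568 m

Let ψ = atan2(Δy, Δx) = atan2(-38.78, 7.44) = -79.1397° be the start→goal bearing.
Normalize: d = |goal − start| / ρ = 39.487238/3.65 = 10.818421, α = (θ_start − ψ) mod 360° = 301.1397° = 5.255879 rad, β = (θ_goal − ψ) mod 360° = 355.5397° = 6.205338 rad.
Common terms: sin α = -0.855909, cos α = 0.517126, sin β = -0.077769, cos β = 0.996971, cos(α−β) = 0.582123, d² = 117.038244. Work in radians in the unit-radius frame; every candidate has L = ρ·(t + p + q).
LSL: p² = 2 + d² − 2cos(α−β) + 2d(sin α − sin β) = 101.037494; p = √p² = 10.051741; φ = atan2(cos β − cos α, d + sin α − sin β) = 0.047756 rad; t = (φ − α) mod 2π = 1.075062 rad, q = (β − φ) mod 2π = 6.157582 rad → L = 3.65·(1.075062 + 10.051741 + 6.157582) = 3.65·17.284385 = 63.088006 m
RSR: p² = 2 + d² − 2cos(α−β) + 2d(sin β − sin α) = 134.710502; p = √p² = 11.606485; φ = atan2(cos α − cos β, d − sin α + sin β) = -0.041355 rad; t = (α − φ) mod 2π = 5.297234 rad, q = (φ − β) mod 2π = 0.036493 rad → L = 3.65·(5.297234 + 11.606485 + 0.036493) = 3.65·16.940212 = 61.831772 m
LSR: p² = d² − 2 + 2cos(α−β) + 2d(sin α + sin β) = 96.000651; p = √p² = 9.797992; φ = atan2(−cos α − cos β, d + sin α + sin β) − atan2(−2, p) = 0.049363 rad; t = (φ − α) mod 2π = 1.076670 rad, q = (φ − β) mod 2π = 0.127211 rad → L = 3.65·(1.076670 + 9.797992 + 0.127211) = 3.65·11.001873 = 40.156835 m
RSL: p² = d² − 2 + 2cos(α−β) − 2d(sin α + sin β) = 136.404329; p = √p² = 11.679226; φ = atan2(cos α + cos β, d − sin α − sin β) − atan2(2, p) = -0.041469 rad; t = (α − φ) mod 2π = 5.297348 rad, q = (β − φ) mod 2π = 6.246807 rad → L = 3.65·(5.297348 + 11.679226 + 6.246807) = 3.65·23.223381 = 84.765340 m
RLR: c = (6 − d² + 2cos(α−β) + 2d(sin α − sin β))/8 = -15.838813, |c| > 1 → infeasible
LRL: c = (6 − d² + 2cos(α−β) − 2d(sin α − sin β))/8 = -11.629687, |c| > 1 → infeasible
Shortest: LSR with L = 40.156835 m ≈ 40.1568 m
Convert LSR to answer units (arcs ×180/π): t = 1.076670·180/π = 61.6886°, p = ρ·p = 3.65·9.797992 = 35.7627 m, q = 0.127211·180/π = 7.2886°, L = 40.1568 m.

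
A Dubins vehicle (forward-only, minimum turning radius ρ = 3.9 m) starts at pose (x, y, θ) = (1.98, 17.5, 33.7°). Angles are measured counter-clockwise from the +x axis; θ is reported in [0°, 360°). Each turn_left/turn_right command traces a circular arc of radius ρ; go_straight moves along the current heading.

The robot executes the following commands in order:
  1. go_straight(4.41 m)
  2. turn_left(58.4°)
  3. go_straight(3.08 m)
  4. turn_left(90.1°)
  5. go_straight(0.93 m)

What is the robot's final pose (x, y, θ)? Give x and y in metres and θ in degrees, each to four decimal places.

set_pose: (x, y, θ) = (1.9800, 17.5000, 33.7000°), ρ = 3.9
go_straight(4.41): x += 4.41·cos θ, y += 4.41·sin θ → (5.6489, 19.9469, 33.7000°)
turn_left(58.4°): centre at ρ to the left, rotate +58.4° → (7.3824, 23.3344, 92.1000°)
go_straight(3.08): x += 3.08·cos θ, y += 3.08·sin θ → (7.2695, 26.4123, 92.1000°)
turn_left(90.1°): centre at ρ to the left, rotate +90.1° → (3.2224, 30.1665, 182.2000°)
go_straight(0.93): x += 0.93·cos θ, y += 0.93·sin θ → (2.2931, 30.1308, 182.2000°)

(2.2931, 30.1308, 182.2000°)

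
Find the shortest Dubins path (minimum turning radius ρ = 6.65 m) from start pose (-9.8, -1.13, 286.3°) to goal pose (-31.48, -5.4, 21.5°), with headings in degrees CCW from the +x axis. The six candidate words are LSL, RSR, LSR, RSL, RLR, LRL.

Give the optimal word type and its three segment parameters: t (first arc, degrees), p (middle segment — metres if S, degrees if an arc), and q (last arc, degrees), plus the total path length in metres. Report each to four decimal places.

RSR: t = 72.5561°, p = 15.4656 m, q = 192.2439°, L = 46.1994 m

Let ψ = atan2(Δy, Δx) = atan2(-4.27, -21.68) = -168.8579° be the start→goal bearing.
Normalize: d = |goal − start| / ρ = 22.096500/6.65 = 3.322782, α = (θ_start − ψ) mod 360° = 95.1579° = 1.660818 rad, β = (θ_goal − ψ) mod 360° = 190.3579° = 3.322372 rad.
Common terms: sin α = 0.995951, cos α = -0.089900, sin β = -0.179796, cos β = -0.983704, cos(α−β) = -0.090633, d² = 11.040880. Work in radians in the unit-radius frame; every candidate has L = ρ·(t + p + q).
LSL: p² = 2 + d² − 2cos(α−β) + 2d(sin α − sin β) = 21.035645; p = √p² = 4.586463; φ = atan2(cos β − cos α, d + sin α − sin β) = -0.196134 rad; t = (φ − α) mod 2π = 4.426233 rad, q = (β − φ) mod 2π = 3.518505 rad → L = 6.65·(4.426233 + 4.586463 + 3.518505) = 6.65·12.531202 = 83.332493 m
RSR: p² = 2 + d² − 2cos(α−β) + 2d(sin β − sin α) = 5.408644; p = √p² = 2.325649; φ = atan2(cos α − cos β, d − sin α + sin β) = 0.394476 rad; t = (α − φ) mod 2π = 1.266343 rad, q = (φ − β) mod 2π = 3.355289 rad → L = 6.65·(1.266343 + 2.325649 + 3.355289) = 6.65·6.947281 = 46.199419 m
LSR: p² = d² − 2 + 2cos(α−β) + 2d(sin α + sin β) = 14.283423; p = √p² = 3.779342; φ = atan2(−cos α − cos β, d + sin α + sin β) − atan2(−2, p) = 0.740526 rad; t = (φ − α) mod 2π = 5.362893 rad, q = (φ − β) mod 2π = 3.701340 rad → L = 6.65·(5.362893 + 3.779342 + 3.701340) = 6.65·12.843574 = 85.409767 m
RSL: p² = d² − 2 + 2cos(α−β) − 2d(sin α + sin β) = 3.435806; p = √p² = 1.853593; φ = atan2(cos α + cos β, d − sin α − sin β) − atan2(2, p) = -1.228040 rad; t = (α − φ) mod 2π = 2.888858 rad, q = (β − φ) mod 2π = 4.550412 rad → L = 6.65·(2.888858 + 1.853593 + 4.550412) = 6.65·9.292863 = 61.797540 m
RLR: c = (6 − d² + 2cos(α−β) + 2d(sin α − sin β))/8 = 0.323919; p = 2π − arccos c = 5.042258 rad; φ = atan2(cos α − cos β, d − sin α + sin β) = 0.394476 rad; t = (α − φ + p/2) mod 2π = 3.787472 rad, q = (α − β − t + p) mod 2π = 5.876418 rad → L = 6.65·(3.787472 + 5.042258 + 5.876418) = 6.65·14.706149 = 97.795888 m
LRL: c = (6 − d² + 2cos(α−β) − 2d(sin α − sin β))/8 = -1.629456, |c| > 1 → infeasible
Shortest: RSR with L = 46.199419 m ≈ 46.1994 m
Convert RSR to answer units (arcs ×180/π): t = 1.266343·180/π = 72.5561°, p = ρ·p = 6.65·2.325649 = 15.4656 m, q = 3.355289·180/π = 192.2439°, L = 46.1994 m.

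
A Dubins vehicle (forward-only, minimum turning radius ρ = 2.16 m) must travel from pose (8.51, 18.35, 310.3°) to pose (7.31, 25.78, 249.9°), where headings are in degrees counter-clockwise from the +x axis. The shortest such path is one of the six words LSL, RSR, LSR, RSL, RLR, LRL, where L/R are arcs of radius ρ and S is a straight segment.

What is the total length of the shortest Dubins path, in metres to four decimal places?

Let ψ = atan2(Δy, Δx) = atan2(7.43, -1.20) = 99.1745° be the start→goal bearing.
Normalize: d = |goal − start| / ρ = 7.526281/2.16 = 3.484389, α = (θ_start − ψ) mod 360° = 211.1255° = 3.684836 rad, β = (θ_goal − ψ) mod 360° = 150.7255° = 2.630657 rad.
Common terms: sin α = -0.516915, cos α = -0.856037, sin β = 0.488994, cos β = -0.872287, cos(α−β) = 0.493942, d² = 12.140968. Work in radians in the unit-radius frame; every candidate has L = ρ·(t + p + q).
LSL: p² = 2 + d² − 2cos(α−β) + 2d(sin α − sin β) = 6.143130; p = √p² = 2.478534; φ = atan2(cos β − cos α, d + sin α − sin β) = -0.006557 rad; t = (φ − α) mod 2π = 2.591793 rad, q = (β − φ) mod 2π = 2.637213 rad → L = 2.16·(2.591793 + 2.478534 + 2.637213) = 2.16·7.707540 = 16.648287 m
RSR: p² = 2 + d² − 2cos(α−β) + 2d(sin β − sin α) = 20.163039; p = √p² = 4.490327; φ = atan2(cos α − cos β, d − sin α + sin β) = 0.003619 rad; t = (α − φ) mod 2π = 3.681217 rad, q = (φ − β) mod 2π = 3.656148 rad → L = 2.16·(3.681217 + 4.490327 + 3.656148) = 2.16·11.827691 = 25.547813 m
LSR: p² = d² − 2 + 2cos(α−β) + 2d(sin α + sin β) = 10.934276; p = √p² = 3.306702; φ = atan2(−cos α − cos β, d + sin α + sin β) − atan2(−2, p) = 1.007634 rad; t = (φ − α) mod 2π = 3.605983 rad, q = (φ − β) mod 2π = 4.660162 rad → L = 2.16·(3.605983 + 3.306702 + 4.660162) = 2.16·11.572847 = 24.997349 m
RSL: p² = d² − 2 + 2cos(α−β) − 2d(sin α + sin β) = 11.323427; p = √p² = 3.365030; φ = atan2(cos α + cos β, d − sin α − sin β) − atan2(2, p) = -0.993542 rad; t = (α − φ) mod 2π = 4.678378 rad, q = (β − φ) mod 2π = 3.624199 rad → L = 2.16·(4.678378 + 3.365030 + 3.624199) = 2.16·11.667606 = 25.202030 m
RLR: c = (6 − d² + 2cos(α−β) + 2d(sin α − sin β))/8 = -1.520380, |c| > 1 → infeasible
LRL: c = (6 − d² + 2cos(α−β) − 2d(sin α − sin β))/8 = 0.232109; p = 2π − arccos c = 4.946634 rad; φ = atan2(cos β − cos α, d + sin α − sin β) = -0.006557 rad; t = (φ − α + p/2) mod 2π = 5.065110 rad, q = (β − α − t + p) mod 2π = 5.110530 rad → L = 2.16·(5.065110 + 4.946634 + 5.110530) = 2.16·15.122275 = 32.664113 m
Shortest: LSL with L = 16.648287 m ≈ 16.6483 m

16.6483 m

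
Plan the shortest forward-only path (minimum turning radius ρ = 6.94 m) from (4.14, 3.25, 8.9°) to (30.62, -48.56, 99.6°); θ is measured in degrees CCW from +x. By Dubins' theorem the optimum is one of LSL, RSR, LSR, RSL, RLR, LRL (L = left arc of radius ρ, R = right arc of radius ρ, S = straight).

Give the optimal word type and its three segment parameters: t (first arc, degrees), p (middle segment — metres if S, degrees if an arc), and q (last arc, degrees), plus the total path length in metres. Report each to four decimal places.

Let ψ = atan2(Δy, Δx) = atan2(-51.81, 26.48) = -62.9285° be the start→goal bearing.
Normalize: d = |goal − start| / ρ = 58.184762/6.94 = 8.383971, α = (θ_start − ψ) mod 360° = 71.8285° = 1.253644 rad, β = (θ_goal − ψ) mod 360° = 162.5285° = 2.836658 rad.
Common terms: sin α = 0.950127, cos α = 0.311862, sin β = 0.300231, cos β = -0.953866, cos(α−β) = -0.012217, d² = 70.290977. Work in radians in the unit-radius frame; every candidate has L = ρ·(t + p + q).
LSL: p² = 2 + d² − 2cos(α−β) + 2d(sin α − sin β) = 83.212830; p = √p² = 9.122107; φ = atan2(cos β − cos α, d + sin α − sin β) = -0.139203 rad; t = (φ − α) mod 2π = 4.890338 rad, q = (β − φ) mod 2π = 2.975861 rad → L = 6.94·(4.890338 + 9.122107 + 2.975861) = 6.94·16.988306 = 117.898841 m
RSR: p² = 2 + d² − 2cos(α−β) + 2d(sin β − sin α) = 61.417992; p = √p² = 7.836963; φ = atan2(cos α − cos β, d − sin α + sin β) = 0.162218 rad; t = (α − φ) mod 2π = 1.091426 rad, q = (φ − β) mod 2π = 3.608746 rad → L = 6.94·(1.091426 + 7.836963 + 3.608746) = 6.94·12.537135 = 87.007716 m
LSR: p² = d² − 2 + 2cos(α−β) + 2d(sin α + sin β) = 89.232485; p = √p² = 9.446295; φ = atan2(−cos α − cos β, d + sin α + sin β) − atan2(−2, p) = 0.275181 rad; t = (φ − α) mod 2π = 5.304722 rad, q = (φ − β) mod 2π = 3.721709 rad → L = 6.94·(5.304722 + 9.446295 + 3.721709) = 6.94·18.472726 = 128.200716 m
RSL: p² = d² − 2 + 2cos(α−β) − 2d(sin α + sin β) = 47.300601; p = √p² = 6.877543; φ = atan2(cos α + cos β, d − sin α − sin β) − atan2(2, p) = -0.372752 rad; t = (α − φ) mod 2π = 1.626396 rad, q = (β − φ) mod 2π = 3.209409 rad → L = 6.94·(1.626396 + 6.877543 + 3.209409) = 6.94·11.713348 = 81.290638 m
RLR: c = (6 − d² + 2cos(α−β) + 2d(sin α − sin β))/8 = -6.677249, |c| > 1 → infeasible
LRL: c = (6 − d² + 2cos(α−β) − 2d(sin α − sin β))/8 = -9.401604, |c| > 1 → infeasible
Shortest: RSL with L = 81.290638 m ≈ 81.2906 m
Convert RSL to answer units (arcs ×180/π): t = 1.626396·180/π = 93.1856°, p = ρ·p = 6.94·6.877543 = 47.7302 m, q = 3.209409·180/π = 183.8856°, L = 81.2906 m.

RSL: t = 93.1856°, p = 47.7302 m, q = 183.8856°, L = 81.2906 m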